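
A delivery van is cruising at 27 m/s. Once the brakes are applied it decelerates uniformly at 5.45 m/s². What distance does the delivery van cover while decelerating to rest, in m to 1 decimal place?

Braking distance ≈ 66.9 m

Braking distance = v²/(2a) = 27.0000² / (2 × 5.450) = 729.000 / 10.900 = 66.881 m.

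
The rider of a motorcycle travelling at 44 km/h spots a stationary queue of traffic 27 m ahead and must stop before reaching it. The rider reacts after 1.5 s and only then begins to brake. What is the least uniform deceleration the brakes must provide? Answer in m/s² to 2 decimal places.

44 km/h ÷ 3.6 = 12.2222 m/s.
Distance covered during reaction = 12.2222 × 1.5 = 18.333 m.
Distance available for braking: 27 − 18.333 = 8.667 m.
v² = 2a·d ⇒ a = v²/(2d) = 12.2222² / (2 × 8.667) = 149.382 / 17.334 = 8.6179 m/s².

Required deceleration ≈ 8.62 m/s²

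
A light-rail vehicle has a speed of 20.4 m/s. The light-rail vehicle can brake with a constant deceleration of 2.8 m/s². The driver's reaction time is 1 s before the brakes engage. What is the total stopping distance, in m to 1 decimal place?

Total stopping distance ≈ 94.7 m

Reaction distance = v·t_r = 20.4000 × 1 = 20.400 m.
Braking distance = v²/(2a) = 20.4000² / (2 × 2.800) = 416.160 / 5.600 = 74.314 m.
Total = 20.400 + 74.314 = 94.714 m.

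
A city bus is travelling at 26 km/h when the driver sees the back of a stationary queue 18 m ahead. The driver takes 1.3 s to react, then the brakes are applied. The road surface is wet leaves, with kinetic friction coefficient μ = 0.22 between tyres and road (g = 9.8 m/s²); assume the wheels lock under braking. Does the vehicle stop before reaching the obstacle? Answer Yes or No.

No

26 km/h ÷ 3.6 = 7.2222 m/s.
a = μg = 0.22 × 9.8 = 2.156 m/s².
Reaction distance = 7.2222 × 1.3 = 9.389 m.
Braking distance = v²/(2a) = 52.160 / 4.312 = 12.096 m.
Total stopping distance = 9.389 + 12.096 = 21.485 m, vs 18 m available — it cannot stop in time and overshoots by 21.485 − 18 = 3.485 m.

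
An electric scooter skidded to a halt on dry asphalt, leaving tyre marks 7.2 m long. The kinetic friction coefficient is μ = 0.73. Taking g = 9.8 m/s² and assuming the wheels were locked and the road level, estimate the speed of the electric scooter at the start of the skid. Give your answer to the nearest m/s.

Deceleration a = μg = 0.73 × 9.8 = 7.154 m/s².
v = √(2a·d) = √(2 × 7.154 × 7.2) = √103.018 = 10.1498 m/s.

Initial speed ≈ 10 m/s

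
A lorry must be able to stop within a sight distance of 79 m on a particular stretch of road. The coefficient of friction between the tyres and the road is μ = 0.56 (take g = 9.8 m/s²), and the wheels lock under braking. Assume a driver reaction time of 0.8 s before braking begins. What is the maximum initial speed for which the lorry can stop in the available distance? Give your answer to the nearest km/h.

Maximum speed ≈ 91 km/h

a = μg = 0.56 × 9.8 = 5.488 m/s².
Stopping distance: v·t_r + v²/(2a) = 79 with t_r = 0.8 s and a = 5.488 m/s².
So v² + 8.781 v − 867.10 = 0.
Positive root: v = −a·t_r + √((a·t_r)² + 2a·d) = −4.390 + √(19.272 + 867.10) = 25.3820 m/s.
25.3820 m/s × 3.6 = 91.375 km/h.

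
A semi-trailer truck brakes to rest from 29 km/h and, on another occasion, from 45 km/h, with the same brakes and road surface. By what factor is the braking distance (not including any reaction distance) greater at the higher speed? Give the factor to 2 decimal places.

Braking distance d = v²/(2a), so with a fixed, d ∝ v².
Factor = (45/29)² = 1.5517² = 2.4078.

Factor ≈ 2.41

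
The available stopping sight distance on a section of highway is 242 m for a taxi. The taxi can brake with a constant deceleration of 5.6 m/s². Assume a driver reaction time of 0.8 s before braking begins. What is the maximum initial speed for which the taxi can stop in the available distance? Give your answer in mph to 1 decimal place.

Stopping distance: v·t_r + v²/(2a) = 242 with t_r = 0.8 s and a = 5.600 m/s².
So v² + 8.960 v − 2710.40 = 0.
Positive root: v = −a·t_r + √((a·t_r)² + 2a·d) = −4.480 + √(20.070 + 2710.40) = 47.7739 m/s.
47.7739 m/s ÷ 0.44704 = 106.867 mph.

Maximum speed ≈ 106.9 mph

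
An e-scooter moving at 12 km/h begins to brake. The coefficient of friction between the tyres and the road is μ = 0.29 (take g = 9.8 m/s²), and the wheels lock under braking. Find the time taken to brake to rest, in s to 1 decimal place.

Braking time ≈ 1.2 s

12 km/h ÷ 3.6 = 3.3333 m/s.
a = μg = 0.29 × 9.8 = 2.842 m/s².
Braking time = v/a = 3.3333 / 2.842 = 1.173 s.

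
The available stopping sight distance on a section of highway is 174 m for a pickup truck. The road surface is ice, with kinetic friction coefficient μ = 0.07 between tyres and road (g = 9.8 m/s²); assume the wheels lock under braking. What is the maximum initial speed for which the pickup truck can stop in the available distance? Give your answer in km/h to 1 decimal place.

a = μg = 0.07 × 9.8 = 0.686 m/s².
v²/(2a) = d ⇒ v = √(2 × 0.686 × 174) = √238.73 = 15.4509 m/s.
15.4509 m/s × 3.6 = 55.623 km/h.

Maximum speed ≈ 55.6 km/h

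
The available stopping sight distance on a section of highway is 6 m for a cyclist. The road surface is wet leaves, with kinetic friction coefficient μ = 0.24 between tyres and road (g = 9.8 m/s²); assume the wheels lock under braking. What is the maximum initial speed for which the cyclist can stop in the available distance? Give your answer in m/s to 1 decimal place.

a = μg = 0.24 × 9.8 = 2.352 m/s².
v²/(2a) = d ⇒ v = √(2 × 2.352 × 6) = √28.22 = 5.3122 m/s.

Maximum speed ≈ 5.3 m/s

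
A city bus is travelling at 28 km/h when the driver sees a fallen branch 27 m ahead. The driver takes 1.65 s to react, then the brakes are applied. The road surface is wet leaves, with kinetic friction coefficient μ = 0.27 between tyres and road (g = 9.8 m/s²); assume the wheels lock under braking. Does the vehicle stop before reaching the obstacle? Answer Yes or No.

28 km/h ÷ 3.6 = 7.7778 m/s.
a = μg = 0.27 × 9.8 = 2.646 m/s².
Reaction distance = 7.7778 × 1.65 = 12.833 m.
Braking distance = v²/(2a) = 60.494 / 5.292 = 11.431 m.
Total stopping distance = 12.833 + 11.431 = 24.264 m, vs 27 m available — it stops with 27 − 24.264 = 2.736 m to spare.

Yes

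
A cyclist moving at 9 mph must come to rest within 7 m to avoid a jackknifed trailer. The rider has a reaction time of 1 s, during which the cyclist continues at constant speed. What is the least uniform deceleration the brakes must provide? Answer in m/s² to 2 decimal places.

9 mph × 0.44704 = 4.0234 m/s.
Distance covered during reaction = 4.0234 × 1 = 4.023 m.
Distance available for braking: 7 − 4.023 = 2.977 m.
v² = 2a·d ⇒ a = v²/(2d) = 4.0234² / (2 × 2.977) = 16.188 / 5.954 = 2.7188 m/s².

Required deceleration ≈ 2.72 m/s²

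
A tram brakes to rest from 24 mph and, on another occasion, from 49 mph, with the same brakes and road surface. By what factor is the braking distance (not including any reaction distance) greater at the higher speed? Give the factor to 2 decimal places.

Factor ≈ 4.17

Braking distance d = v²/(2a), so with a fixed, d ∝ v².
Factor = (49/24)² = 2.0417² = 4.1685.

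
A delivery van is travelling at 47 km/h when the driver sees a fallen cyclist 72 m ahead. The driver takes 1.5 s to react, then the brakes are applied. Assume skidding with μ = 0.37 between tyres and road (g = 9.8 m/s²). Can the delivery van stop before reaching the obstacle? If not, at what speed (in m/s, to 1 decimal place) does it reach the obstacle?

Yes — it stops about 28.9 m short of the obstacle, so it never reaches it

47 km/h ÷ 3.6 = 13.0556 m/s.
a = μg = 0.37 × 9.8 = 3.626 m/s².
Reaction distance = 13.0556 × 1.5 = 19.583 m.
Braking distance = v²/(2a) = 170.449 / 7.252 = 23.504 m.
Total stopping distance = 19.583 + 23.504 = 43.087 m, vs 72 m available — it stops with 72 − 43.087 = 28.913 m to spare.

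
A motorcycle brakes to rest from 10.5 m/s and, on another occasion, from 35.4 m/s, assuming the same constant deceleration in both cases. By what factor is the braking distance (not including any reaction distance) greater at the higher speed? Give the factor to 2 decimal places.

Braking distance d = v²/(2a), so with a fixed, d ∝ v².
Factor = (35.4/10.5)² = 3.3714² = 11.3663.

Factor ≈ 11.37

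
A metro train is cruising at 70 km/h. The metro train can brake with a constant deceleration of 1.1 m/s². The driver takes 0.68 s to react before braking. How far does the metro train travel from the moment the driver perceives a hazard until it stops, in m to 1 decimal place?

70 km/h ÷ 3.6 = 19.4444 m/s.
Reaction distance = v·t_r = 19.4444 × 0.68 = 13.222 m.
Braking distance = v²/(2a) = 19.4444² / (2 × 1.100) = 378.085 / 2.200 = 171.857 m.
Total = 13.222 + 171.857 = 185.079 m.

Total stopping distance ≈ 185.1 m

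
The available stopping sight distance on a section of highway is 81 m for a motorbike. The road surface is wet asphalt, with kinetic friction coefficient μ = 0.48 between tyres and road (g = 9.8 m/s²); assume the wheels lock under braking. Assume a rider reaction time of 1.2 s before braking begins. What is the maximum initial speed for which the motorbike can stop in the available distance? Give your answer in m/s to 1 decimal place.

Maximum speed ≈ 22.5 m/s

a = μg = 0.48 × 9.8 = 4.704 m/s².
Stopping distance: v·t_r + v²/(2a) = 81 with t_r = 1.2 s and a = 4.704 m/s².
So v² + 11.290 v − 762.05 = 0.
Positive root: v = −a·t_r + √((a·t_r)² + 2a·d) = −5.645 + √(31.866 + 762.05) = 22.5315 m/s.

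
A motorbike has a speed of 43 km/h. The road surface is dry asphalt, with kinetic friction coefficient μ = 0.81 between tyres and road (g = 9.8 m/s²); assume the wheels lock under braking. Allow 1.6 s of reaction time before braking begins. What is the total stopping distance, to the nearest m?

43 km/h ÷ 3.6 = 11.9444 m/s.
a = μg = 0.81 × 9.8 = 7.938 m/s².
Reaction distance = v·t_r = 11.9444 × 1.6 = 19.111 m.
Braking distance = v²/(2a) = 11.9444² / (2 × 7.938) = 142.669 / 15.876 = 8.986 m.
Total = 19.111 + 8.986 = 28.097 m.

Total stopping distance ≈ 28 m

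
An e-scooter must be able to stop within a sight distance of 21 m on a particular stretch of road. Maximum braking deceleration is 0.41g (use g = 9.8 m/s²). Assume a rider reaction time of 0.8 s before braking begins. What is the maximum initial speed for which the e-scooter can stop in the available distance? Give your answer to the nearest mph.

Maximum speed ≈ 23 mph

a = 0.41 × 9.8 = 4.018 m/s².
Stopping distance: v·t_r + v²/(2a) = 21 with t_r = 0.8 s and a = 4.018 m/s².
So v² + 6.429 v − 168.76 = 0.
Positive root: v = −a·t_r + √((a·t_r)² + 2a·d) = −3.214 + √(10.330 + 168.76) = 10.1685 m/s.
10.1685 m/s ÷ 0.44704 = 22.746 mph.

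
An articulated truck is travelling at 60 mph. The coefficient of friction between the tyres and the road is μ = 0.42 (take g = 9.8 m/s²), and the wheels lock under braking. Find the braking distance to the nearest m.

60 mph × 0.44704 = 26.8224 m/s.
a = μg = 0.42 × 9.8 = 4.116 m/s².
Braking distance = v²/(2a) = 26.8224² / (2 × 4.116) = 719.441 / 8.232 = 87.396 m.

Braking distance ≈ 87 m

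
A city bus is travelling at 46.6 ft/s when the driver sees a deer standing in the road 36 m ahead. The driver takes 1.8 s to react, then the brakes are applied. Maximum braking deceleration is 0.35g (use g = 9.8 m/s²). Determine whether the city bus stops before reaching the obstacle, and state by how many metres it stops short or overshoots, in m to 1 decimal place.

No — it overshoots by 19.0 m

46.6 ft/s × 0.3048 = 14.2037 m/s.
a = 0.35 × 9.8 = 3.430 m/s².
Reaction distance = 14.2037 × 1.8 = 25.567 m.
Braking distance = v²/(2a) = 201.745 / 6.860 = 29.409 m.
Total stopping distance = 25.567 + 29.409 = 54.976 m, vs 36 m available — it cannot stop in time and overshoots by 54.976 − 36 = 18.976 m.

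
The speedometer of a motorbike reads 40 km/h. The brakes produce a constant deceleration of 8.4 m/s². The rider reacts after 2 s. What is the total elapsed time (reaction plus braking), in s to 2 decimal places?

40 km/h ÷ 3.6 = 11.1111 m/s.
Braking time = v/a = 11.1111 / 8.400 = 1.323 s.
Total = 2 + 1.323 = 3.323 s.

Total time ≈ 3.32 s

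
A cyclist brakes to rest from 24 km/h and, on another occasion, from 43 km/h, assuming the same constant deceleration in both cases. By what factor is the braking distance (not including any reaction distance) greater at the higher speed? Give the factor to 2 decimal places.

Factor ≈ 3.21

Braking distance d = v²/(2a), so with a fixed, d ∝ v².
Factor = (43/24)² = 1.7917² = 3.2102.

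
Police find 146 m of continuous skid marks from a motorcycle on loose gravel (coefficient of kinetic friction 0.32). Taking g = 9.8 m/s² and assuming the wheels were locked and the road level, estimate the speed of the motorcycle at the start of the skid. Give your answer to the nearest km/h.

Deceleration a = μg = 0.32 × 9.8 = 3.136 m/s².
v = √(2a·d) = √(2 × 3.136 × 146) = √915.712 = 30.2607 m/s.
= 30.2607 × 3.6 = 108.939 km/h.

Initial speed ≈ 109 km/h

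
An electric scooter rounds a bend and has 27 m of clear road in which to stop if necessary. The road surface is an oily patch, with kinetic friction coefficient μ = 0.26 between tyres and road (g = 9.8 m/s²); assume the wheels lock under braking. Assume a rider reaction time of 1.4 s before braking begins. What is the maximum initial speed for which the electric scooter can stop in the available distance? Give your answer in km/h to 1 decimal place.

Maximum speed ≈ 31.3 km/h

a = μg = 0.26 × 9.8 = 2.548 m/s².
Stopping distance: v·t_r + v²/(2a) = 27 with t_r = 1.4 s and a = 2.548 m/s².
So v² + 7.134 v − 137.59 = 0.
Positive root: v = −a·t_r + √((a·t_r)² + 2a·d) = −3.567 + √(12.723 + 137.59) = 8.6932 m/s.
8.6932 m/s × 3.6 = 31.296 km/h.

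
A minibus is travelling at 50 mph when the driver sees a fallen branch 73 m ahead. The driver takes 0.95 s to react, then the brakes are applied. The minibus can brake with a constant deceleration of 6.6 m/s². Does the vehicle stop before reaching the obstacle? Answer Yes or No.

50 mph × 0.44704 = 22.3520 m/s.
Reaction distance = 22.3520 × 0.95 = 21.234 m.
Braking distance = v²/(2a) = 499.612 / 13.200 = 37.849 m.
Total stopping distance = 21.234 + 37.849 = 59.083 m, vs 73 m available — it stops with 73 − 59.083 = 13.917 m to spare.

Yes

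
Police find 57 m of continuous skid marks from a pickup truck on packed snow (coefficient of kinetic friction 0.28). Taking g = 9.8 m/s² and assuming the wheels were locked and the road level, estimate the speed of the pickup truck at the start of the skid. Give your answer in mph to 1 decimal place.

Deceleration a = μg = 0.28 × 9.8 = 2.744 m/s².
v = √(2a·d) = √(2 × 2.744 × 57) = √312.816 = 17.6866 m/s.
= 17.6866 ÷ 0.44704 = 39.564 mph.

Initial speed ≈ 39.6 mph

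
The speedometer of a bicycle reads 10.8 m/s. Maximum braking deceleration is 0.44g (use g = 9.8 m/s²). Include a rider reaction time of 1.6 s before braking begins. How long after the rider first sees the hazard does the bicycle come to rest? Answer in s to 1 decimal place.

a = 0.44 × 9.8 = 4.312 m/s².
Braking time = v/a = 10.8000 / 4.312 = 2.505 s.
Total = 1.6 + 2.505 = 4.105 s.

Total time ≈ 4.1 s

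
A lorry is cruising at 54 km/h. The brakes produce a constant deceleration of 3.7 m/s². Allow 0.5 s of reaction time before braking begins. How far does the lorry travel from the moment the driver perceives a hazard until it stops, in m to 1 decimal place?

Total stopping distance ≈ 37.9 m

54 km/h ÷ 3.6 = 15.0000 m/s.
Reaction distance = v·t_r = 15.0000 × 0.5 = 7.500 m.
Braking distance = v²/(2a) = 15.0000² / (2 × 3.700) = 225.000 / 7.400 = 30.405 m.
Total = 7.500 + 30.405 = 37.905 m.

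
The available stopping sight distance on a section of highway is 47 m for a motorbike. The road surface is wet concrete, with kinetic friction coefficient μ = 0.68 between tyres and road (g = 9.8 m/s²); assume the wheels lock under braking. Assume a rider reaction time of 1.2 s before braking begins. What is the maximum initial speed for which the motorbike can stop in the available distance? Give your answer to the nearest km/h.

Maximum speed ≈ 66 km/h

a = μg = 0.68 × 9.8 = 6.664 m/s².
Stopping distance: v·t_r + v²/(2a) = 47 with t_r = 1.2 s and a = 6.664 m/s².
So v² + 15.994 v − 626.42 = 0.
Positive root: v = −a·t_r + √((a·t_r)² + 2a·d) = −7.997 + √(63.952 + 626.42) = 18.2779 m/s.
18.2779 m/s × 3.6 = 65.800 km/h.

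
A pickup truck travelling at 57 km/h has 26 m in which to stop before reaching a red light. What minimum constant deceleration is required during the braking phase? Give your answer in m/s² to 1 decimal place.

57 km/h ÷ 3.6 = 15.8333 m/s.
v² = 2a·d ⇒ a = v²/(2d) = 15.8333² / (2 × 26.000) = 250.693 / 52.000 = 4.8210 m/s².

Required deceleration ≈ 4.8 m/s²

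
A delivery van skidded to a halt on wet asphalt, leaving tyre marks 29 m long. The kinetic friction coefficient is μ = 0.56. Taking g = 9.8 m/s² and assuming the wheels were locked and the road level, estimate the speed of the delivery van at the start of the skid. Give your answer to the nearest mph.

Deceleration a = μg = 0.56 × 9.8 = 5.488 m/s².
v = √(2a·d) = √(2 × 5.488 × 29) = √318.304 = 17.8411 m/s.
= 17.8411 ÷ 0.44704 = 39.909 mph.

Initial speed ≈ 40 mph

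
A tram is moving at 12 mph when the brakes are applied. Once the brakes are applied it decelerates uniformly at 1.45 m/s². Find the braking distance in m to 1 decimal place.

Braking distance ≈ 9.9 m

12 mph × 0.44704 = 5.3645 m/s.
Braking distance = v²/(2a) = 5.3645² / (2 × 1.450) = 28.778 / 2.900 = 9.923 m.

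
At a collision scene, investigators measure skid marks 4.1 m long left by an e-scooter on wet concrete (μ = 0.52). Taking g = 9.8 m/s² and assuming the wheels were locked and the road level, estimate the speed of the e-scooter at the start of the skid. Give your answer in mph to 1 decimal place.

Initial speed ≈ 14.5 mph

Deceleration a = μg = 0.52 × 9.8 = 5.096 m/s².
v = √(2a·d) = √(2 × 5.096 × 4.1) = √41.787 = 6.4643 m/s.
= 6.4643 ÷ 0.44704 = 14.460 mph.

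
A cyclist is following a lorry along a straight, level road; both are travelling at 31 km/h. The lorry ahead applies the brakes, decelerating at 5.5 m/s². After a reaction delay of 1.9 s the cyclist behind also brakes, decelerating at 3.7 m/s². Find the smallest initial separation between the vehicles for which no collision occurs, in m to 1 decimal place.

31 km/h ÷ 3.6 = 8.6111 m/s.
Leader travels v²/(2a_L) = 74.151 / 11.000 = 6.741 m before stopping.
Follower covers v·t_r = 8.6111 × 1.9 = 16.361 m while reacting, then v²/(2a_F) = 74.151 / 7.400 = 10.020 m while braking, for a total of 16.361 + 10.020 = 26.381 m.
Since a_F ≤ a_L and the follower starts braking later, the follower is never slower than the leader, so the closest approach is when both have stopped.
Minimum gap = 26.381 − 6.741 = 19.640 m.

Minimum gap ≈ 19.6 m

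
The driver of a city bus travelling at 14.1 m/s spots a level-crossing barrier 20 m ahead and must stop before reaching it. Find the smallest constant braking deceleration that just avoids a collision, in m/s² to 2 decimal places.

Required deceleration ≈ 4.97 m/s²

v² = 2a·d ⇒ a = v²/(2d) = 14.1000² / (2 × 20.000) = 198.810 / 40.000 = 4.9703 m/s².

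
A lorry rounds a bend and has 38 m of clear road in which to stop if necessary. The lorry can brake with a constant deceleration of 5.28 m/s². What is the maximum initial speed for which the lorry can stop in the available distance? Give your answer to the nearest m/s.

Maximum speed ≈ 20 m/s

v²/(2a) = d ⇒ v = √(2 × 5.280 × 38) = √401.28 = 20.0320 m/s.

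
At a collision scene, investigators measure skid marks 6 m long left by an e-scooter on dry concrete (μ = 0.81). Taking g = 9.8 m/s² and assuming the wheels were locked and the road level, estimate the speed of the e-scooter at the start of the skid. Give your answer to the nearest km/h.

Deceleration a = μg = 0.81 × 9.8 = 7.938 m/s².
v = √(2a·d) = √(2 × 7.938 × 6) = √95.256 = 9.7599 m/s.
= 9.7599 × 3.6 = 35.136 km/h.

Initial speed ≈ 35 km/h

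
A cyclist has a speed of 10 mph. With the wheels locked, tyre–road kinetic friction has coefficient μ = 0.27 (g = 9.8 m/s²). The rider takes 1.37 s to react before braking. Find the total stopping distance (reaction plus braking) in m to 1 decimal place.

10 mph × 0.44704 = 4.4704 m/s.
a = μg = 0.27 × 9.8 = 2.646 m/s².
Reaction distance = v·t_r = 4.4704 × 1.37 = 6.124 m.
Braking distance = v²/(2a) = 4.4704² / (2 × 2.646) = 19.984 / 5.292 = 3.776 m.
Total = 6.124 + 3.776 = 9.900 m.

Total stopping distance ≈ 9.9 m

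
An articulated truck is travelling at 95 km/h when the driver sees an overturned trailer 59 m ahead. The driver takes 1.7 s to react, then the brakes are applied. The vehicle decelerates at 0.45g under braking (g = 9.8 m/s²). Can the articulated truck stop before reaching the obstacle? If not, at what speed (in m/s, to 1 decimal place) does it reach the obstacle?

No — it strikes the obstacle at 23.9 m/s

95 km/h ÷ 3.6 = 26.3889 m/s.
a = 0.45 × 9.8 = 4.410 m/s².
Reaction distance = 26.3889 × 1.7 = 44.861 m.
Braking distance needed to stop: v²/(2a) = 696.374 / 8.820 = 78.954 m, so total needed = 44.861 + 78.954 = 123.815 m > 59 m — it cannot stop.
Distance remaining when braking begins: 59 − 44.861 = 14.139 m.
v² = v₀² − 2a·d = 696.374 − 2 × 4.410 × 14.139 = 571.668 m²/s².
v = √571.668 = 23.910 m/s.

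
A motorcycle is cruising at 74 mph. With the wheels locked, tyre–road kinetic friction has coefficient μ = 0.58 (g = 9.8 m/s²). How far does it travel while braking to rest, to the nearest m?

Braking distance ≈ 96 m

74 mph × 0.44704 = 33.0810 m/s.
a = μg = 0.58 × 9.8 = 5.684 m/s².
Braking distance = v²/(2a) = 33.0810² / (2 × 5.684) = 1094.353 / 11.368 = 96.266 m.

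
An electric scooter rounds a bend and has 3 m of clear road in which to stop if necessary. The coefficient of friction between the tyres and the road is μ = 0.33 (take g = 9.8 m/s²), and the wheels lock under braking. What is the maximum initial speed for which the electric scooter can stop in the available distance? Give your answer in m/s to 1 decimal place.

a = μg = 0.33 × 9.8 = 3.234 m/s².
v²/(2a) = d ⇒ v = √(2 × 3.234 × 3) = √19.40 = 4.4045 m/s.

Maximum speed ≈ 4.4 m/s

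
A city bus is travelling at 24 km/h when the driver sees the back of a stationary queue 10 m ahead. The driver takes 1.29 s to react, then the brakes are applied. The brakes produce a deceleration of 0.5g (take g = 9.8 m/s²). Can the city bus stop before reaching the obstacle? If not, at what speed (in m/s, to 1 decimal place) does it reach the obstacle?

No — it strikes the obstacle at 5.5 m/s

24 km/h ÷ 3.6 = 6.6667 m/s.
a = 0.5 × 9.8 = 4.900 m/s².
Reaction distance = 6.6667 × 1.29 = 8.600 m.
Braking distance needed to stop: v²/(2a) = 44.445 / 9.800 = 4.535 m, so total needed = 8.600 + 4.535 = 13.135 m > 10 m — it cannot stop.
Distance remaining when braking begins: 10 − 8.600 = 1.400 m.
v² = v₀² − 2a·d = 44.445 − 2 × 4.900 × 1.400 = 30.725 m²/s².
v = √30.725 = 5.543 m/s.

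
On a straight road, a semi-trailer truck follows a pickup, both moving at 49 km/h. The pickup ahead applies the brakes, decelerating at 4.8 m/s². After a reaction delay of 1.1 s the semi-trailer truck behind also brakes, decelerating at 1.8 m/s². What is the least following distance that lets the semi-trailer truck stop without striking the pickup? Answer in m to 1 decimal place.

Minimum gap ≈ 47.1 m

49 km/h ÷ 3.6 = 13.6111 m/s.
Leader travels v²/(2a_L) = 185.262 / 9.600 = 19.298 m before stopping.
Follower covers v·t_r = 13.6111 × 1.1 = 14.972 m while reacting, then v²/(2a_F) = 185.262 / 3.600 = 51.462 m while braking, for a total of 14.972 + 51.462 = 66.434 m.
Since a_F ≤ a_L and the follower starts braking later, the follower is never slower than the leader, so the closest approach is when both have stopped.
Minimum gap = 66.434 − 19.298 = 47.136 m.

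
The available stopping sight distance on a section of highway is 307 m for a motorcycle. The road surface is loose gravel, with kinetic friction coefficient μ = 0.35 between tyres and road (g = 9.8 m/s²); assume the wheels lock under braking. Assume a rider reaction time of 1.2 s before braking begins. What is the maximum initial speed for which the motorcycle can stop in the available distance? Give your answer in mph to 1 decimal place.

Maximum speed ≈ 93.9 mph

a = μg = 0.35 × 9.8 = 3.430 m/s².
Stopping distance: v·t_r + v²/(2a) = 307 with t_r = 1.2 s and a = 3.430 m/s².
So v² + 8.232 v − 2106.02 = 0.
Positive root: v = −a·t_r + √((a·t_r)² + 2a·d) = −4.116 + √(16.941 + 2106.02) = 41.9596 m/s.
41.9596 m/s ÷ 0.44704 = 93.861 mph.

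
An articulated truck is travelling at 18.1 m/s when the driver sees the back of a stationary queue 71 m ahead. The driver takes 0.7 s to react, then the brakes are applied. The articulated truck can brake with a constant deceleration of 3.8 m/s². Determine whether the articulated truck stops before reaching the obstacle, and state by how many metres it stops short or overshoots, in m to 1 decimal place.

Reaction distance = 18.1000 × 0.7 = 12.670 m.
Braking distance = v²/(2a) = 327.610 / 7.600 = 43.107 m.
Total stopping distance = 12.670 + 43.107 = 55.777 m, vs 71 m available — it stops with 71 − 55.777 = 15.223 m to spare.

Yes — it stops 15.2 m short of the obstacle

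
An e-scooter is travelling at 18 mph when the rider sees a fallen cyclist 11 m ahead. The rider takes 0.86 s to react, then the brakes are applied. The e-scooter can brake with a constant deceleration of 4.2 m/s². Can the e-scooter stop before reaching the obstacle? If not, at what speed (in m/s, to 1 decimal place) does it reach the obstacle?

No — it strikes the obstacle at 5.5 m/s

18 mph × 0.44704 = 8.0467 m/s.
Reaction distance = 8.0467 × 0.86 = 6.920 m.
Braking distance needed to stop: v²/(2a) = 64.749 / 8.400 = 7.708 m, so total needed = 6.920 + 7.708 = 14.628 m > 11 m — it cannot stop.
Distance remaining when braking begins: 11 − 6.920 = 4.080 m.
v² = v₀² − 2a·d = 64.749 − 2 × 4.200 × 4.080 = 30.477 m²/s².
v = √30.477 = 5.521 m/s.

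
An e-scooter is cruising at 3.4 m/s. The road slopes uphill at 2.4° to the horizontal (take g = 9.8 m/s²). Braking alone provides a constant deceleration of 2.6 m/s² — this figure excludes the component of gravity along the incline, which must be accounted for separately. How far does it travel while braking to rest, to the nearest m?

Gravity along the uphill slope adds to the braking deceleration: a_eff = 2.600 + 9.8·sin 2.4° = 2.600 + 0.410 = 3.010 m/s².
Braking distance = v²/(2a) = 3.4000² / (2 × 3.010) = 11.560 / 6.020 = 1.920 m.

Braking distance ≈ 2 m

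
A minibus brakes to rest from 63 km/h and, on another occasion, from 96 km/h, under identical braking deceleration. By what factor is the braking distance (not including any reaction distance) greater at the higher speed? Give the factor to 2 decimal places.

Braking distance d = v²/(2a), so with a fixed, d ∝ v².
Factor = (96/63)² = 1.5238² = 2.3220.

Factor ≈ 2.32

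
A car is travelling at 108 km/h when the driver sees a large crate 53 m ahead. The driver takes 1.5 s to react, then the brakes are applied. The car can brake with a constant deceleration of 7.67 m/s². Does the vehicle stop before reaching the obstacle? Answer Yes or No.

108 km/h ÷ 3.6 = 30.0000 m/s.
Reaction distance = 30.0000 × 1.5 = 45.000 m.
Braking distance = v²/(2a) = 900.000 / 15.340 = 58.670 m.
Total stopping distance = 45.000 + 58.670 = 103.670 m, vs 53 m available — it cannot stop in time and overshoots by 103.670 − 53 = 50.670 m.

No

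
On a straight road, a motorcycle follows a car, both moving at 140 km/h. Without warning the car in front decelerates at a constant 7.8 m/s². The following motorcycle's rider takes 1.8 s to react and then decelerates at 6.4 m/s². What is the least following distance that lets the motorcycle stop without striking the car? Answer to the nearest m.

Minimum gap ≈ 91 m

140 km/h ÷ 3.6 = 38.8889 m/s.
Leader travels v²/(2a_L) = 1512.347 / 15.600 = 96.945 m before stopping.
Follower covers v·t_r = 38.8889 × 1.8 = 70.000 m while reacting, then v²/(2a_F) = 1512.347 / 12.800 = 118.152 m while braking, for a total of 70.000 + 118.152 = 188.152 m.
Since a_F ≤ a_L and the follower starts braking later, the follower is never slower than the leader, so the closest approach is when both have stopped.
Minimum gap = 188.152 − 96.945 = 91.207 m.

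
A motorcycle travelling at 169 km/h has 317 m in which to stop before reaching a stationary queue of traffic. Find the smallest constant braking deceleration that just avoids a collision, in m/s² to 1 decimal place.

Required deceleration ≈ 3.5 m/s²

169 km/h ÷ 3.6 = 46.9444 m/s.
v² = 2a·d ⇒ a = v²/(2d) = 46.9444² / (2 × 317.000) = 2203.777 / 634.000 = 3.4760 m/s².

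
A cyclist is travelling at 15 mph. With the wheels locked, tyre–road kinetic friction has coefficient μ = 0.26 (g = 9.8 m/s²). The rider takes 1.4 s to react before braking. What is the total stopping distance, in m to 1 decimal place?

Total stopping distance ≈ 18.2 m

15 mph × 0.44704 = 6.7056 m/s.
a = μg = 0.26 × 9.8 = 2.548 m/s².
Reaction distance = v·t_r = 6.7056 × 1.4 = 9.388 m.
Braking distance = v²/(2a) = 6.7056² / (2 × 2.548) = 44.965 / 5.096 = 8.824 m.
Total = 9.388 + 8.824 = 18.212 m.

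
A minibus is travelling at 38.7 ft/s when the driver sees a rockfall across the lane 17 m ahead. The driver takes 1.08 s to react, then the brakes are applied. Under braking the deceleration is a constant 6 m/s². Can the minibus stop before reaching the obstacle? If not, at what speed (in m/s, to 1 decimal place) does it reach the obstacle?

38.7 ft/s × 0.3048 = 11.7958 m/s.
Reaction distance = 11.7958 × 1.08 = 12.739 m.
Braking distance needed to stop: v²/(2a) = 139.141 / 12.000 = 11.595 m, so total needed = 12.739 + 11.595 = 24.334 m > 17 m — it cannot stop.
Distance remaining when braking begins: 17 − 12.739 = 4.261 m.
v² = v₀² − 2a·d = 139.141 − 2 × 6.000 × 4.261 = 88.009 m²/s².
v = √88.009 = 9.381 m/s.

No — it strikes the obstacle at 9.4 m/s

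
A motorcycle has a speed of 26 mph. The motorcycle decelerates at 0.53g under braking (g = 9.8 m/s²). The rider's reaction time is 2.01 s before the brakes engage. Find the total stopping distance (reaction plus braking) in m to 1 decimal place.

26 mph × 0.44704 = 11.6230 m/s.
a = 0.53 × 9.8 = 5.194 m/s².
Reaction distance = v·t_r = 11.6230 × 2.01 = 23.362 m.
Braking distance = v²/(2a) = 11.6230² / (2 × 5.194) = 135.094 / 10.388 = 13.005 m.
Total = 23.362 + 13.005 = 36.367 m.

Total stopping distance ≈ 36.4 m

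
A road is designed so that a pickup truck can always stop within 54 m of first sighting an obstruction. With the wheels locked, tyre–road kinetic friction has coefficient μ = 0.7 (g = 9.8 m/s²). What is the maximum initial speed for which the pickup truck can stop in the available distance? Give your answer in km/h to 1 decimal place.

Maximum speed ≈ 98.0 km/h

a = μg = 0.7 × 9.8 = 6.860 m/s².
v²/(2a) = d ⇒ v = √(2 × 6.860 × 54) = √740.88 = 27.2191 m/s.
27.2191 m/s × 3.6 = 97.989 km/h.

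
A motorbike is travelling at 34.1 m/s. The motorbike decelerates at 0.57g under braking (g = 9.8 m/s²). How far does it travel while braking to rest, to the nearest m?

Braking distance ≈ 104 m

a = 0.57 × 9.8 = 5.586 m/s².
Braking distance = v²/(2a) = 34.1000² / (2 × 5.586) = 1162.810 / 11.172 = 104.083 m.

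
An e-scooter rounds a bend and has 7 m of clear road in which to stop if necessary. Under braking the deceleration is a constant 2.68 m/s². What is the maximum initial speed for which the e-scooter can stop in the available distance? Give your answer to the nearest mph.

Maximum speed ≈ 14 mph

v²/(2a) = d ⇒ v = √(2 × 2.680 × 7) = √37.52 = 6.1254 m/s.
6.1254 m/s ÷ 0.44704 = 13.702 mph.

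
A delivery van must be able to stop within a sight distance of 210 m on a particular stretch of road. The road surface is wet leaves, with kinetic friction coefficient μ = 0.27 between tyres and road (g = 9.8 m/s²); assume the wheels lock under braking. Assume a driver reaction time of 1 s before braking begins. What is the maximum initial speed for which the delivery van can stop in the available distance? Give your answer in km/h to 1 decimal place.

a = μg = 0.27 × 9.8 = 2.646 m/s².
Stopping distance: v·t_r + v²/(2a) = 210 with t_r = 1 s and a = 2.646 m/s².
So v² + 5.292 v − 1111.32 = 0.
Positive root: v = −a·t_r + √((a·t_r)² + 2a·d) = −2.646 + √(7.001 + 1111.32) = 30.7953 m/s.
30.7953 m/s × 3.6 = 110.863 km/h.

Maximum speed ≈ 110.9 km/h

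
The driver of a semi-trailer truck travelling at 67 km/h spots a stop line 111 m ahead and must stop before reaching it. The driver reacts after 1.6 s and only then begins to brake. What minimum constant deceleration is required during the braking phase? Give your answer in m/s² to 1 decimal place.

Required deceleration ≈ 2.1 m/s²

67 km/h ÷ 3.6 = 18.6111 m/s.
Distance covered during reaction = 18.6111 × 1.6 = 29.778 m.
Distance available for braking: 111 − 29.778 = 81.222 m.
v² = 2a·d ⇒ a = v²/(2d) = 18.6111² / (2 × 81.222) = 346.373 / 162.444 = 2.1323 m/s².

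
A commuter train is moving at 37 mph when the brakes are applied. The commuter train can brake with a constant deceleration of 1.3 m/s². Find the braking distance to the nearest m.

Braking distance ≈ 105 m

37 mph × 0.44704 = 16.5405 m/s.
Braking distance = v²/(2a) = 16.5405² / (2 × 1.300) = 273.588 / 2.600 = 105.226 m.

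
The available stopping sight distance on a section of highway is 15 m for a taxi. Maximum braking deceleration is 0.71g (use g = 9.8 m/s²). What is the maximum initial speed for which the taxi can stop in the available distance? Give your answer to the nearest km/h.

a = 0.71 × 9.8 = 6.958 m/s².
v²/(2a) = d ⇒ v = √(2 × 6.958 × 15) = √208.74 = 14.4478 m/s.
14.4478 m/s × 3.6 = 52.012 km/h.

Maximum speed ≈ 52 km/h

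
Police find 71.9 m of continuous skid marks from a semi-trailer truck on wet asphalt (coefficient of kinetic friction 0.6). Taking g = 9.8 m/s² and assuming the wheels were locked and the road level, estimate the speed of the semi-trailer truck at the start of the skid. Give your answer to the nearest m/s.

Deceleration a = μg = 0.6 × 9.8 = 5.880 m/s².
v = √(2a·d) = √(2 × 5.880 × 71.9) = √845.544 = 29.0782 m/s.

Initial speed ≈ 29 m/s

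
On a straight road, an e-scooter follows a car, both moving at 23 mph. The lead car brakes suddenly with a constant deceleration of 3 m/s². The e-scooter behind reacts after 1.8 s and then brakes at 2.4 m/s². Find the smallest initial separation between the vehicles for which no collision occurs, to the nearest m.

Minimum gap ≈ 23 m

23 mph × 0.44704 = 10.2819 m/s.
Leader travels v²/(2a_L) = 105.717 / 6.000 = 17.619 m before stopping.
Follower covers v·t_r = 10.2819 × 1.8 = 18.507 m while reacting, then v²/(2a_F) = 105.717 / 4.800 = 22.024 m while braking, for a total of 18.507 + 22.024 = 40.531 m.
Since a_F ≤ a_L and the follower starts braking later, the follower is never slower than the leader, so the closest approach is when both have stopped.
Minimum gap = 40.531 − 17.619 = 22.912 m.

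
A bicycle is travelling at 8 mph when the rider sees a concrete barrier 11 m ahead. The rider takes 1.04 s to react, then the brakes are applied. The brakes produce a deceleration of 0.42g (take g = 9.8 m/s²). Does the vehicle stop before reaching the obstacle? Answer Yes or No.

8 mph × 0.44704 = 3.5763 m/s.
a = 0.42 × 9.8 = 4.116 m/s².
Reaction distance = 3.5763 × 1.04 = 3.719 m.
Braking distance = v²/(2a) = 12.790 / 8.232 = 1.554 m.
Total stopping distance = 3.719 + 1.554 = 5.273 m, vs 11 m available — it stops with 11 − 5.273 = 5.727 m to spare.

Yes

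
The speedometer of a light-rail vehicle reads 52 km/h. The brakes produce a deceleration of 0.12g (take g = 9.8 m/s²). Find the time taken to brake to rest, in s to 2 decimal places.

52 km/h ÷ 3.6 = 14.4444 m/s.
a = 0.12 × 9.8 = 1.176 m/s².
Braking time = v/a = 14.4444 / 1.176 = 12.283 s.

Braking time ≈ 12.28 s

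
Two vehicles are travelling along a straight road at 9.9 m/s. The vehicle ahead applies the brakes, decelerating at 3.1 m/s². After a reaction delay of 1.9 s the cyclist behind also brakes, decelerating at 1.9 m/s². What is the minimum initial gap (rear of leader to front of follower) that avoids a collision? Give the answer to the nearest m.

Minimum gap ≈ 29 m

Leader travels v²/(2a_L) = 98.010 / 6.200 = 15.808 m before stopping.
Follower covers v·t_r = 9.9000 × 1.9 = 18.810 m while reacting, then v²/(2a_F) = 98.010 / 3.800 = 25.792 m while braking, for a total of 18.810 + 25.792 = 44.602 m.
Since a_F ≤ a_L and the follower starts braking later, the follower is never slower than the leader, so the closest approach is when both have stopped.
Minimum gap = 44.602 − 15.808 = 28.794 m.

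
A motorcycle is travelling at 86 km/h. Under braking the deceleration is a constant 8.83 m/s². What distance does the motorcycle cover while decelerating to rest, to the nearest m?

86 km/h ÷ 3.6 = 23.8889 m/s.
Braking distance = v²/(2a) = 23.8889² / (2 × 8.830) = 570.680 / 17.660 = 32.315 m.

Braking distance ≈ 32 m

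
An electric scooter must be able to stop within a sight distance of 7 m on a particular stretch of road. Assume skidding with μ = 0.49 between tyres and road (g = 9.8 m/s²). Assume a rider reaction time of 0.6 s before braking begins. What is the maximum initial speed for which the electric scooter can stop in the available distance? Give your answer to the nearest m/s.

Maximum speed ≈ 6 m/s

a = μg = 0.49 × 9.8 = 4.802 m/s².
Stopping distance: v·t_r + v²/(2a) = 7 with t_r = 0.6 s and a = 4.802 m/s².
So v² + 5.762 v − 67.23 = 0.
Positive root: v = −a·t_r + √((a·t_r)² + 2a·d) = −2.881 + √(8.300 + 67.23) = 5.8098 m/s.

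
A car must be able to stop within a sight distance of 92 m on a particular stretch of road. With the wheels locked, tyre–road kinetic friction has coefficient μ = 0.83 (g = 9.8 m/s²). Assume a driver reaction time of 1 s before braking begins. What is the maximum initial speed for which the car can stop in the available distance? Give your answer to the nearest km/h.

Maximum speed ≈ 113 km/h

a = μg = 0.83 × 9.8 = 8.134 m/s².
Stopping distance: v·t_r + v²/(2a) = 92 with t_r = 1 s and a = 8.134 m/s².
So v² + 16.268 v − 1496.66 = 0.
Positive root: v = −a·t_r + √((a·t_r)² + 2a·d) = −8.134 + √(66.162 + 1496.66) = 31.3985 m/s.
31.3985 m/s × 3.6 = 113.035 km/h.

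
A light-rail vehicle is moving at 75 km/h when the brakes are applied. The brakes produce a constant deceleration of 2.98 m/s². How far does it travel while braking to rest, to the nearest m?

Braking distance ≈ 73 m

75 km/h ÷ 3.6 = 20.8333 m/s.
Braking distance = v²/(2a) = 20.8333² / (2 × 2.980) = 434.026 / 5.960 = 72.823 m.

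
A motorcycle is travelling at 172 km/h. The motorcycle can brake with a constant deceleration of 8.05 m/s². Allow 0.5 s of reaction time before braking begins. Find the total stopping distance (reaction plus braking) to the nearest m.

Total stopping distance ≈ 166 m

172 km/h ÷ 3.6 = 47.7778 m/s.
Reaction distance = v·t_r = 47.7778 × 0.5 = 23.889 m.
Braking distance = v²/(2a) = 47.7778² / (2 × 8.050) = 2282.718 / 16.100 = 141.784 m.
Total = 23.889 + 141.784 = 165.673 m.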